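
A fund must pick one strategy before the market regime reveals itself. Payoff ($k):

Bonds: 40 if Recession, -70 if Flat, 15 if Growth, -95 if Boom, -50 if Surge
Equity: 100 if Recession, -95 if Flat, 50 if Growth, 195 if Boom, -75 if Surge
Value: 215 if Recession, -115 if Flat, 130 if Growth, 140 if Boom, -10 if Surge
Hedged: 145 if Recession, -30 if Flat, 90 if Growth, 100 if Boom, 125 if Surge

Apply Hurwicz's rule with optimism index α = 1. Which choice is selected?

Value

Bonds: 1·40 + 0·(-95) = 40
Equity: 1·195 + 0·(-95) = 195
Value: 1·215 + 0·(-115) = 215
Hedged: 1·145 + 0·(-30) = 145
Highest Hurwicz score = 215 → Value.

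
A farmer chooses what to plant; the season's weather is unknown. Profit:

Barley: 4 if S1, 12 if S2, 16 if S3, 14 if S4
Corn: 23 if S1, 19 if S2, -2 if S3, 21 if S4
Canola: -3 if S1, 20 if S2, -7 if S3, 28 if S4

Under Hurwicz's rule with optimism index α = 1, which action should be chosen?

Canola

Barley: 1·16 + 0·4 = 16
Corn: 1·23 + 0·(-2) = 23
Canola: 1·28 + 0·(-7) = 28
Highest Hurwicz score = 28 → Canola.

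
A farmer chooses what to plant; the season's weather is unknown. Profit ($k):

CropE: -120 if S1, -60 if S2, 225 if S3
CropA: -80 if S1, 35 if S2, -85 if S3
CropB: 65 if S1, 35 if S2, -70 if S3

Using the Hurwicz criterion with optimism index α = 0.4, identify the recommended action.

CropE

CropE: 0.4·225 + 0.6·(-120) = 18
CropA: 0.4·35 + 0.6·(-85) = -37
CropB: 0.4·65 + 0.6·(-70) = -16
Highest Hurwicz score = 18 → CropE.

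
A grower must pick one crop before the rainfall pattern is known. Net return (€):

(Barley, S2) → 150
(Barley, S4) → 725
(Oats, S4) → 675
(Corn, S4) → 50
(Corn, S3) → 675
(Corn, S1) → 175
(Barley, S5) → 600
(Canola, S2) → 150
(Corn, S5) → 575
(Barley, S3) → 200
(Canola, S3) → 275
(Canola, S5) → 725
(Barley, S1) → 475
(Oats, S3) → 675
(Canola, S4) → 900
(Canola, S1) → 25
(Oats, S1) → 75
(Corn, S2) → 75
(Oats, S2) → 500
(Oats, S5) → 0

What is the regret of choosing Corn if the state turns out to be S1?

300

Best payoff under S1 is 475.
Regret = 475 − 175 = 300.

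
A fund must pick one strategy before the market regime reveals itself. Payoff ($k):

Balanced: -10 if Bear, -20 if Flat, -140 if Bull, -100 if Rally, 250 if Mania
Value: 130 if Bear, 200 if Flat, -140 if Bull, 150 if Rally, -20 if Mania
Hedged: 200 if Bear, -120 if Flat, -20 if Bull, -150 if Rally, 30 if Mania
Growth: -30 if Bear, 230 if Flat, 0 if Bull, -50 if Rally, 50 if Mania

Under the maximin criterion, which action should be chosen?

Growth

Row minima: Balanced=-140, Value=-140, Hedged=-150, Growth=-50
Best worst-case = -50 → Growth.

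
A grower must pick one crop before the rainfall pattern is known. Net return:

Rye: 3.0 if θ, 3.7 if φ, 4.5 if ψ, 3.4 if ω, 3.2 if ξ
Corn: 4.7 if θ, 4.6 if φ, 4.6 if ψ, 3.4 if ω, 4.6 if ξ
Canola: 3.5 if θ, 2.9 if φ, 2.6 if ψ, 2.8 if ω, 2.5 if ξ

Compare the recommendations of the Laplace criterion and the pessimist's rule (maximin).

laplace → Corn; maximin → Corn (agree)

Row averages: Rye=3.56, Corn=4.38, Canola=2.86
Highest average = 4.38 → Corn.
Row minima: Rye=3.0, Corn=3.4, Canola=2.5
Best worst-case = 3.4 → Corn.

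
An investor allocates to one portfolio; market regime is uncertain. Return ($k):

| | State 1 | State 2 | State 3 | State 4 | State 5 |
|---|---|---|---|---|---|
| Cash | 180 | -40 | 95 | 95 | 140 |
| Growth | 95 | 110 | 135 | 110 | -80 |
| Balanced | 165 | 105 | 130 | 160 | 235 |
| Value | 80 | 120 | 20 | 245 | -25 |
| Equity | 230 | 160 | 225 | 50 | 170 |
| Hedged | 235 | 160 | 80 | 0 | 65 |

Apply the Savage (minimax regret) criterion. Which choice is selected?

Balanced

Column bests: State 1=235, State 2=160, State 3=225, State 4=245, State 5=235.
Cash regrets: 55, 200, 130, 150, 95 → max 200
Growth regrets: 140, 50, 90, 135, 315 → max 315
Balanced regrets: 70, 55, 95, 85, 0 → max 95
Value regrets: 155, 40, 205, 0, 260 → max 260
Equity regrets: 5, 0, 0, 195, 65 → max 195
Hedged regrets: 0, 0, 145, 245, 170 → max 245
Smallest max regret = 95 → Balanced.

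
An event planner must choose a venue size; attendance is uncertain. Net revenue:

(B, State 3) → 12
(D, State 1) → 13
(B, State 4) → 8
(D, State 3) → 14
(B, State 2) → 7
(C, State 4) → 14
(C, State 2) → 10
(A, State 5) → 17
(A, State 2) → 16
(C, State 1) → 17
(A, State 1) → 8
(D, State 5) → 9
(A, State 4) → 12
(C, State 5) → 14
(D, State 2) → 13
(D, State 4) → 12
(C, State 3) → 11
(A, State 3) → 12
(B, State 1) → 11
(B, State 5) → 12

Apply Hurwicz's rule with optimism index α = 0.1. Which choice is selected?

A: 0.1·17 + 0.9·8 = 8.9
B: 0.1·12 + 0.9·7 = 7.5
C: 0.1·17 + 0.9·10 = 10.7
D: 0.1·14 + 0.9·9 = 9.5
Highest Hurwicz score = 10.7 → C.

C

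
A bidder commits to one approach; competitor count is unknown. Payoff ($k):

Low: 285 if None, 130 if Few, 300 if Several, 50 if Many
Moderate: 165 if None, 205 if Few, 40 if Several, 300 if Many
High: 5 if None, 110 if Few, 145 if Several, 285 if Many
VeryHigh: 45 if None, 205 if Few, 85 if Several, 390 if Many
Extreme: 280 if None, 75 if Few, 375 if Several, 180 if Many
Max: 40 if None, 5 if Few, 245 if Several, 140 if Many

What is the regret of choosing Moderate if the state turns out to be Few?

Best payoff under Few is 205.
Regret = 205 − 205 = 0.

0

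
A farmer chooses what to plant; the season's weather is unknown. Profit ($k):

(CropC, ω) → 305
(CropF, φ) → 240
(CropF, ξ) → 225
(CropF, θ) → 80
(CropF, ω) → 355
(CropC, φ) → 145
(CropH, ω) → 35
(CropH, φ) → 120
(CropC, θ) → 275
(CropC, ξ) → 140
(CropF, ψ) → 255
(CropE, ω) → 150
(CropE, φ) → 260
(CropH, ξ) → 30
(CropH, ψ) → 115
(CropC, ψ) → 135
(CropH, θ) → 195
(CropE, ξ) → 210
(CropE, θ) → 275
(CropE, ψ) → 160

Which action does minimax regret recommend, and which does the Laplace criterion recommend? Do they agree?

Column bests: θ=275, φ=260, ψ=255, ω=355, ξ=225.
CropH regrets: 80, 140, 140, 320, 195 → max 320
CropF regrets: 195, 20, 0, 0, 0 → max 195
CropC regrets: 0, 115, 120, 50, 85 → max 120
CropE regrets: 0, 0, 95, 205, 15 → max 205
Smallest max regret = 120 → CropC.
Row averages: CropH=99, CropF=231, CropC=200, CropE=211
Highest average = 231 → CropF.

minimax regret → CropC; laplace → CropF (disagree)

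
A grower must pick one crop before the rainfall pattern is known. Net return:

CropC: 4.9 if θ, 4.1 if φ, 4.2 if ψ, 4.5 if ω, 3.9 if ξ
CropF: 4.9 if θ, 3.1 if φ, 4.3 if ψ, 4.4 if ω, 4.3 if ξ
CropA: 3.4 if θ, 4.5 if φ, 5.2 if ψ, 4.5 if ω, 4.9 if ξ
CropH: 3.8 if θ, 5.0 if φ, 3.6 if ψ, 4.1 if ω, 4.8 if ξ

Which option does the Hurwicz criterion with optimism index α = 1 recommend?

CropC: 1·4.9 + 0·3.9 = 4.9
CropF: 1·4.9 + 0·3.1 = 4.9
CropA: 1·5.2 + 0·3.4 = 5.2
CropH: 1·5.0 + 0·3.6 = 5
Highest Hurwicz score = 5.2 → CropA.

CropA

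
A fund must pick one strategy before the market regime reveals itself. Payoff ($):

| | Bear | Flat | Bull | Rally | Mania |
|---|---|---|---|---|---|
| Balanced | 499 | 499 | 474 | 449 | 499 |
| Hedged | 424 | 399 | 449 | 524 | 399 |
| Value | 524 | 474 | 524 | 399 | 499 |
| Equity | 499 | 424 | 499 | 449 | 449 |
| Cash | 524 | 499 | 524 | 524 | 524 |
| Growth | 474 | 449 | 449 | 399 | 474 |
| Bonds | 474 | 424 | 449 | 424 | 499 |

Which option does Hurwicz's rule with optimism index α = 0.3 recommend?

Cash

Balanced: 0.3·499 + 0.7·449 = 464
Hedged: 0.3·524 + 0.7·399 = 436.5
Value: 0.3·524 + 0.7·399 = 436.5
Equity: 0.3·499 + 0.7·424 = 446.5
Cash: 0.3·524 + 0.7·499 = 506.5
Growth: 0.3·474 + 0.7·399 = 421.5
Bonds: 0.3·499 + 0.7·424 = 446.5
Highest Hurwicz score = 506.5 → Cash.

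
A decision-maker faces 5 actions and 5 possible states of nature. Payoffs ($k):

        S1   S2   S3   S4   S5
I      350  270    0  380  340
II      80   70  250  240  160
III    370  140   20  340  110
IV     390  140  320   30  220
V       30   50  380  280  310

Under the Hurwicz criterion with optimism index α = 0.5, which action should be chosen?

IV

I: 0.5·380 + 0.5·0 = 190
II: 0.5·250 + 0.5·70 = 160
III: 0.5·370 + 0.5·20 = 195
IV: 0.5·390 + 0.5·30 = 210
V: 0.5·380 + 0.5·30 = 205
Highest Hurwicz score = 210 → IV.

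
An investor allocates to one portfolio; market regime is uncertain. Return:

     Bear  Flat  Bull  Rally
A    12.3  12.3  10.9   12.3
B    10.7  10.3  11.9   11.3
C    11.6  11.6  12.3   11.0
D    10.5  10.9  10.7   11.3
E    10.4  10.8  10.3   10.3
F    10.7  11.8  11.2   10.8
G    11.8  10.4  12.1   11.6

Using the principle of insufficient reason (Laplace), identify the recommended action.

A

Row averages: A=11.95, B=11.05, C=11.625, D=10.85, E=10.45, F=11.125, G=11.475
Highest average = 11.95 → A.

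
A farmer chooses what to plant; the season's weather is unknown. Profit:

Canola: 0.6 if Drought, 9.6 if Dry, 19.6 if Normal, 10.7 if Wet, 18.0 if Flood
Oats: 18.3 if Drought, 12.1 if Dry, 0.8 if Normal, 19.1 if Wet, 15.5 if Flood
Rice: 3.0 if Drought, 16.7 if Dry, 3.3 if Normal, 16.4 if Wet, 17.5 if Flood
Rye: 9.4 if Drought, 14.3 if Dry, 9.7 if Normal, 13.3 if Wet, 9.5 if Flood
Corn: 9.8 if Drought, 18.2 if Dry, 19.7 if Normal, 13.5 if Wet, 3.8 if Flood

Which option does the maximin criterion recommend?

Row minima: Canola=0.6, Oats=0.8, Rice=3.0, Rye=9.4, Corn=3.8
Best worst-case = 9.4 → Rye.

Rye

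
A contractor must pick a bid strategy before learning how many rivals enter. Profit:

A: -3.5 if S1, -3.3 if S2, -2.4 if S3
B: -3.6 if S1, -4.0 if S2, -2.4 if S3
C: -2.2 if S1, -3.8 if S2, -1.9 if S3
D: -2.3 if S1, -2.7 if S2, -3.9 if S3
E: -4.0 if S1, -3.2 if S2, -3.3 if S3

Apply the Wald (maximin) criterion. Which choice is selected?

Row minima: A=-3.5, B=-4.0, C=-3.8, D=-3.9, E=-4.0
Best worst-case = -3.5 → A.

A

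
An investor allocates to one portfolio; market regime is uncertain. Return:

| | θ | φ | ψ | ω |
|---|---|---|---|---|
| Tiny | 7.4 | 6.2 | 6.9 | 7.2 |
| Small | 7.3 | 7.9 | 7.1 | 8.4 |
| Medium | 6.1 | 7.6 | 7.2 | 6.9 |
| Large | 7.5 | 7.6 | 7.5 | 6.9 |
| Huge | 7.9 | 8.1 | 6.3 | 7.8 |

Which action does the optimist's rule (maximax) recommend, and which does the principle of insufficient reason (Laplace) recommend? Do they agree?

maximax → Small; laplace → Small (agree)

Row maxima: Tiny=7.4, Small=8.4, Medium=7.6, Large=7.6, Huge=8.1
Best best-case = 8.4 → Small.
Row averages: Tiny=6.925, Small=7.675, Medium=6.95, Large=7.375, Huge=7.525
Highest average = 7.675 → Small.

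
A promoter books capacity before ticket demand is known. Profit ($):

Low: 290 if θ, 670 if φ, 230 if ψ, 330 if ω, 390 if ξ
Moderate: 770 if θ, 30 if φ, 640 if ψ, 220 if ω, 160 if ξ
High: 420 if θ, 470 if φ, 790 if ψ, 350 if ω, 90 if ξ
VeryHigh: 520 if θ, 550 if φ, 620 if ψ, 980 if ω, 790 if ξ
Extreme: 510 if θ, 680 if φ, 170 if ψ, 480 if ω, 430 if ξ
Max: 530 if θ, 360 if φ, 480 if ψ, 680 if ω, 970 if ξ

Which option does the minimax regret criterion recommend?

VeryHigh

Column bests: θ=770, φ=680, ψ=790, ω=980, ξ=970.
Low regrets: 480, 10, 560, 650, 580 → max 650
Moderate regrets: 0, 650, 150, 760, 810 → max 810
High regrets: 350, 210, 0, 630, 880 → max 880
VeryHigh regrets: 250, 130, 170, 0, 180 → max 250
Extreme regrets: 260, 0, 620, 500, 540 → max 620
Max regrets: 240, 320, 310, 300, 0 → max 320
Smallest max regret = 250 → VeryHigh.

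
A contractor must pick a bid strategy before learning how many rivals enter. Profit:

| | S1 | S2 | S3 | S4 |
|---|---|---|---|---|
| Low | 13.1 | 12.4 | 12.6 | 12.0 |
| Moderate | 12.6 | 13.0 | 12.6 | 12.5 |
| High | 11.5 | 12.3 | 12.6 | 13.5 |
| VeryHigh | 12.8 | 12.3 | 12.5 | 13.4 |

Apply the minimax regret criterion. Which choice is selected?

Column bests: S1=13.1, S2=13.0, S3=12.6, S4=13.5.
Low regrets: 0.0, 0.6, 0.0, 1.5 → max 1.5
Moderate regrets: 0.5, 0.0, 0.0, 1.0 → max 1.0
High regrets: 1.6, 0.7, 0.0, 0.0 → max 1.6
VeryHigh regrets: 0.3, 0.7, 0.1, 0.1 → max 0.7
Smallest max regret = 0.7 → VeryHigh.

VeryHigh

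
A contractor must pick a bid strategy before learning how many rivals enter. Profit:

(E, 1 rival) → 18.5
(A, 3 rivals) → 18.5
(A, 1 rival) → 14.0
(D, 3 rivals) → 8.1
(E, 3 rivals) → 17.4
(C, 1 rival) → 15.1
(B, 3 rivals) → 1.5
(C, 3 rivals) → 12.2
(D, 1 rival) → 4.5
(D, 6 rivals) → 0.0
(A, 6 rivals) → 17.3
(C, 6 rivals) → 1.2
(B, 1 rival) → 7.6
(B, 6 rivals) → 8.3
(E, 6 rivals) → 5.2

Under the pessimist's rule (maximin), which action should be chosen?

Row minima: A=14.0, B=1.5, C=1.2, D=0.0, E=5.2
Best worst-case = 14.0 → A.

A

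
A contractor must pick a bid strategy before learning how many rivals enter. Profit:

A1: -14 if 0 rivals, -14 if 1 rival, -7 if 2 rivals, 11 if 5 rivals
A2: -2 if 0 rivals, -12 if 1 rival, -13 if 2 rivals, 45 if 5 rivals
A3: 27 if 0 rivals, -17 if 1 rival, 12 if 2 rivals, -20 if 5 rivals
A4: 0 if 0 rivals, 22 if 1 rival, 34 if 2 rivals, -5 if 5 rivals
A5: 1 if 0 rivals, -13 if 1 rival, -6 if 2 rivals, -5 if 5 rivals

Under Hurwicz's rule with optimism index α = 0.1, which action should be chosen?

A4

A1: 0.1·11 + 0.9·(-14) = -11.5
A2: 0.1·45 + 0.9·(-13) = -7.2
A3: 0.1·27 + 0.9·(-20) = -15.3
A4: 0.1·34 + 0.9·(-5) = -1.1
A5: 0.1·1 + 0.9·(-13) = -11.6
Highest Hurwicz score = -1.1 → A4.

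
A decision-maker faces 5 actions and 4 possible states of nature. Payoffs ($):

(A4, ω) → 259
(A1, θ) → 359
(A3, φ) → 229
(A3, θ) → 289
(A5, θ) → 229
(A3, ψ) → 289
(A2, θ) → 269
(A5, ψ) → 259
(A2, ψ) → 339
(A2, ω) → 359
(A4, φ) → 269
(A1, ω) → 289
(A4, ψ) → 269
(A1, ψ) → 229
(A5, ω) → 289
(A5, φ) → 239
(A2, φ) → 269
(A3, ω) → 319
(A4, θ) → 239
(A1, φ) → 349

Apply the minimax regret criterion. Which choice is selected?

Column bests: θ=359, φ=349, ψ=339, ω=359.
A1 regrets: 0, 0, 110, 70 → max 110
A2 regrets: 90, 80, 0, 0 → max 90
A3 regrets: 70, 120, 50, 40 → max 120
A4 regrets: 120, 80, 70, 100 → max 120
A5 regrets: 130, 110, 80, 70 → max 130
Smallest max regret = 90 → A2.

A2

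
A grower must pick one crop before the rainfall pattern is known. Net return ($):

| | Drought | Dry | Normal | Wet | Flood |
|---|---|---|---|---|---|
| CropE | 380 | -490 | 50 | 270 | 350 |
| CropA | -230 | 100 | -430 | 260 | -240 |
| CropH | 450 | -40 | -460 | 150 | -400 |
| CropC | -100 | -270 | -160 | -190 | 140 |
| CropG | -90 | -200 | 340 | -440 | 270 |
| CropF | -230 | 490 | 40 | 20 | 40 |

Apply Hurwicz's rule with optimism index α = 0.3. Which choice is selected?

CropE: 0.3·380 + 0.7·(-490) = -229
CropA: 0.3·260 + 0.7·(-430) = -223
CropH: 0.3·450 + 0.7·(-460) = -187
CropC: 0.3·140 + 0.7·(-270) = -147
CropG: 0.3·340 + 0.7·(-440) = -206
CropF: 0.3·490 + 0.7·(-230) = -14
Highest Hurwicz score = -14 → CropF.

CropF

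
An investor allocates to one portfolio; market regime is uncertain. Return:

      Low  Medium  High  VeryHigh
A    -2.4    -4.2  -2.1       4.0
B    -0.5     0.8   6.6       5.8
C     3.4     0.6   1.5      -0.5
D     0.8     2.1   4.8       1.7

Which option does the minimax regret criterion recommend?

B

Column bests: Low=3.4, Medium=2.1, High=6.6, VeryHigh=5.8.
A regrets: 5.8, 6.3, 8.7, 1.8 → max 8.7
B regrets: 3.9, 1.3, 0.0, 0.0 → max 3.9
C regrets: 0.0, 1.5, 5.1, 6.3 → max 6.3
D regrets: 2.6, 0.0, 1.8, 4.1 → max 4.1
Smallest max regret = 3.9 → B.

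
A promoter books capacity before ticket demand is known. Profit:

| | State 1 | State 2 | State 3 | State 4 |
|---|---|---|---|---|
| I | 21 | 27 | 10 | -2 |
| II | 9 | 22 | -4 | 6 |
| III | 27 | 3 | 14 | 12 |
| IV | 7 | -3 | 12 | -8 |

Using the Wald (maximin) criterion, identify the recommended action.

Row minima: I=-2, II=-4, III=3, IV=-8
Best worst-case = 3 → III.

III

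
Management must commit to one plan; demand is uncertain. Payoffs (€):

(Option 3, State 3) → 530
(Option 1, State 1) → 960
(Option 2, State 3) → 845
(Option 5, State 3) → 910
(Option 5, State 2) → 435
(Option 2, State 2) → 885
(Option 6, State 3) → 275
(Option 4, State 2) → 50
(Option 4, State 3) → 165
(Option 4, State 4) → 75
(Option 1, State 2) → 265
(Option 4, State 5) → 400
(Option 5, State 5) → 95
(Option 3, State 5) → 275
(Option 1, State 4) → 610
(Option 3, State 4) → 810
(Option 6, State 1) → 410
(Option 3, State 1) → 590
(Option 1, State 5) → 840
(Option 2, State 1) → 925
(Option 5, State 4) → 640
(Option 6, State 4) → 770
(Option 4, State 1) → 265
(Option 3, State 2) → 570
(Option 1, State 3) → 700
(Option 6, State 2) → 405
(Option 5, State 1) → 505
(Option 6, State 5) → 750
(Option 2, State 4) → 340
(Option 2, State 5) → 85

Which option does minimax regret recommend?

Column bests: State 1=960, State 2=885, State 3=910, State 4=810, State 5=840.
Option 1 regrets: 0, 620, 210, 200, 0 → max 620
Option 2 regrets: 35, 0, 65, 470, 755 → max 755
Option 3 regrets: 370, 315, 380, 0, 565 → max 565
Option 4 regrets: 695, 835, 745, 735, 440 → max 835
Option 5 regrets: 455, 450, 0, 170, 745 → max 745
Option 6 regrets: 550, 480, 635, 40, 90 → max 635
Smallest max regret = 565 → Option 3.

Option 3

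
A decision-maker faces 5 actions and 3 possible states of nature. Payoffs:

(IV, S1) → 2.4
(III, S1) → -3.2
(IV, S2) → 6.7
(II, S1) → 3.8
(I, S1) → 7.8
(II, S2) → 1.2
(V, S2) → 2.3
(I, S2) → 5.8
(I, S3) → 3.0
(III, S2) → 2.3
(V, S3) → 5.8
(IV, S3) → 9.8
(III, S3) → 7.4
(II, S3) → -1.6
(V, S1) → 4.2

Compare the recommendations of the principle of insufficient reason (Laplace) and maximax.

laplace → IV; maximax → IV (agree)

Row averages: I=83/15, II=17/15, III=13/6, IV=6.3, V=4.1
Highest average = 6.3 → IV.
Row maxima: I=7.8, II=3.8, III=7.4, IV=9.8, V=5.8
Best best-case = 9.8 → IV.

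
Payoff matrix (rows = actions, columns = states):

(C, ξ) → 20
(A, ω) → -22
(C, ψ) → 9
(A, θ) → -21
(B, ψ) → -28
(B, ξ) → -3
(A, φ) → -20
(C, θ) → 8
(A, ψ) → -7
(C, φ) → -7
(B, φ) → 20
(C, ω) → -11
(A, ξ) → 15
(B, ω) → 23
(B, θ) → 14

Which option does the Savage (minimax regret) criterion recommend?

C

Column bests: θ=14, φ=20, ψ=9, ω=23, ξ=20.
A regrets: 35, 40, 16, 45, 5 → max 45
B regrets: 0, 0, 37, 0, 23 → max 37
C regrets: 6, 27, 0, 34, 0 → max 34
Smallest max regret = 34 → C.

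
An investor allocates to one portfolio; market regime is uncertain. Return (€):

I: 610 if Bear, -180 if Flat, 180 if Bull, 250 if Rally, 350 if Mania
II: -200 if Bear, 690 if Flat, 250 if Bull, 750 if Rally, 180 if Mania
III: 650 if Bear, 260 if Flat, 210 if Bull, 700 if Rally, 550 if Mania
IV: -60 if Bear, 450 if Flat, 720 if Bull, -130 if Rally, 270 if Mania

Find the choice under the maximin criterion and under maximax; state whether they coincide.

maximin → III; maximax → II (disagree)

Row minima: I=-180, II=-200, III=210, IV=-130
Best worst-case = 210 → III.
Row maxima: I=610, II=750, III=700, IV=720
Best best-case = 750 → II.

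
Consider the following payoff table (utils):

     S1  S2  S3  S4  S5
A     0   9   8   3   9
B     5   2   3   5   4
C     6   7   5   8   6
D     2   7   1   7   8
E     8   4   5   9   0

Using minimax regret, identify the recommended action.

C

Column bests: S1=8, S2=9, S3=8, S4=9, S5=9.
A regrets: 8, 0, 0, 6, 0 → max 8
B regrets: 3, 7, 5, 4, 5 → max 7
C regrets: 2, 2, 3, 1, 3 → max 3
D regrets: 6, 2, 7, 2, 1 → max 7
E regrets: 0, 5, 3, 0, 9 → max 9
Smallest max regret = 3 → C.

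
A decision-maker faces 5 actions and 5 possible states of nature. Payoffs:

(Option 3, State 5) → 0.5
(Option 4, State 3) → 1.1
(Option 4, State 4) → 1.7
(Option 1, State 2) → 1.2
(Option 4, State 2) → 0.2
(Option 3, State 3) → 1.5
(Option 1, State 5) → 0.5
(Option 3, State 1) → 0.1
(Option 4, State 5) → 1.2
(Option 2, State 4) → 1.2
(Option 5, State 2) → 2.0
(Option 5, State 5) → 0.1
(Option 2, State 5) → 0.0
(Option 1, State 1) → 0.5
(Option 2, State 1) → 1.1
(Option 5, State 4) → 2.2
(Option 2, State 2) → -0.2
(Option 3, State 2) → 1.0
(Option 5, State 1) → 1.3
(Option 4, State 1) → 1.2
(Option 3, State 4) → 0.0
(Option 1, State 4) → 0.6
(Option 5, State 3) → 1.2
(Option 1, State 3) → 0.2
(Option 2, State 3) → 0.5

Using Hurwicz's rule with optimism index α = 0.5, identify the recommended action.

Option 1: 0.5·1.2 + 0.5·0.2 = 0.7
Option 2: 0.5·1.2 + 0.5·(-0.2) = 0.5
Option 3: 0.5·1.5 + 0.5·0.0 = 0.75
Option 4: 0.5·1.7 + 0.5·0.2 = 0.95
Option 5: 0.5·2.2 + 0.5·0.1 = 1.15
Highest Hurwicz score = 1.15 → Option 5.

Option 5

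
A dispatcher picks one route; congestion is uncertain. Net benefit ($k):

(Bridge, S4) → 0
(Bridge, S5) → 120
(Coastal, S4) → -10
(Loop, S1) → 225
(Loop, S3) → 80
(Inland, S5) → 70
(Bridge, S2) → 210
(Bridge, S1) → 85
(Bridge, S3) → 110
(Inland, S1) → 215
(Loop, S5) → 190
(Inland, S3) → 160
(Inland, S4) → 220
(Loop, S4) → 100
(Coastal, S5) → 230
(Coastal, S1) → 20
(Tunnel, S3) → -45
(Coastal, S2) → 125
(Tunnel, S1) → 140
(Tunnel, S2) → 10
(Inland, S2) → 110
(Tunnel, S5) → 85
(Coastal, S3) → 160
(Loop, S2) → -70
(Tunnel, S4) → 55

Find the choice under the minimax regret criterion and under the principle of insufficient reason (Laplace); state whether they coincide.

minimax regret → Inland; laplace → Inland (agree)

Column bests: S1=225, S2=210, S3=160, S4=220, S5=230.
Loop regrets: 0, 280, 80, 120, 40 → max 280
Bridge regrets: 140, 0, 50, 220, 110 → max 220
Tunnel regrets: 85, 200, 205, 165, 145 → max 205
Coastal regrets: 205, 85, 0, 230, 0 → max 230
Inland regrets: 10, 100, 0, 0, 160 → max 160
Smallest max regret = 160 → Inland.
Row averages: Loop=105, Bridge=105, Tunnel=49, Coastal=105, Inland=155
Highest average = 155 → Inland.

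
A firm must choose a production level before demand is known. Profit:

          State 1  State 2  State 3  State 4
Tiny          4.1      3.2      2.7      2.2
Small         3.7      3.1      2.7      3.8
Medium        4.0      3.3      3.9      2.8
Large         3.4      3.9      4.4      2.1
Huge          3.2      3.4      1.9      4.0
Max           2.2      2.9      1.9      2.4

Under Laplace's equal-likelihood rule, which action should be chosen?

Row averages: Tiny=3.05, Small=3.325, Medium=3.5, Large=3.45, Huge=3.125, Max=2.35
Highest average = 3.5 → Medium.

Medium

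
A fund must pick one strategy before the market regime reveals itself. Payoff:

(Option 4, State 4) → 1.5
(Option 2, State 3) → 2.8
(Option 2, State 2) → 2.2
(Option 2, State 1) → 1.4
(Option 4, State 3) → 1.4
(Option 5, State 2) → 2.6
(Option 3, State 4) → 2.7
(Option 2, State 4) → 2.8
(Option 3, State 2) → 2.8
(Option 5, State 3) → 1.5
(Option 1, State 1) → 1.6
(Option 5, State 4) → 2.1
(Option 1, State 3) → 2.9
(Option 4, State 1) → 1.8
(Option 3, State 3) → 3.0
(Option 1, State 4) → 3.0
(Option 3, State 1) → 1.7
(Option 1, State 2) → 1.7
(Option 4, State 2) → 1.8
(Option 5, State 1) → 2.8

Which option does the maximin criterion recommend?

Row minima: Option 1=1.6, Option 2=1.4, Option 3=1.7, Option 4=1.4, Option 5=1.5
Best worst-case = 1.7 → Option 3.

Option 3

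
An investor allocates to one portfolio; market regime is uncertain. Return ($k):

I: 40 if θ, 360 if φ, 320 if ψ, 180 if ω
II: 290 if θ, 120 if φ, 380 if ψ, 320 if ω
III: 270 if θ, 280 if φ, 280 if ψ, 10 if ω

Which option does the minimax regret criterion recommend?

II

Column bests: θ=290, φ=360, ψ=380, ω=320.
I regrets: 250, 0, 60, 140 → max 250
II regrets: 0, 240, 0, 0 → max 240
III regrets: 20, 80, 100, 310 → max 310
Smallest max regret = 240 → II.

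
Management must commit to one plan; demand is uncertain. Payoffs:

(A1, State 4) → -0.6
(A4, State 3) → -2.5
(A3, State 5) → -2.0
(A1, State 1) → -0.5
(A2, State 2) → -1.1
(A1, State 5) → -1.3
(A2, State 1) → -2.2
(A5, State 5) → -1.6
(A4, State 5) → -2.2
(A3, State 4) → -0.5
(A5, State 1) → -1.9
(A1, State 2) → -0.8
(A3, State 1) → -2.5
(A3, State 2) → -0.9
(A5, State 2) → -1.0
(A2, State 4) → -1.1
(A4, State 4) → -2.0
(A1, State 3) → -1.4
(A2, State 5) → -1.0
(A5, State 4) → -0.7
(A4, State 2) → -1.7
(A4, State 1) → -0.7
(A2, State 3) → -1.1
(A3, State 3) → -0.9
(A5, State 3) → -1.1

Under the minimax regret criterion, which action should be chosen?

A1

Column bests: State 1=-0.5, State 2=-0.8, State 3=-0.9, State 4=-0.5, State 5=-1.0.
A1 regrets: 0.0, 0.0, 0.5, 0.1, 0.3 → max 0.5
A2 regrets: 1.7, 0.3, 0.2, 0.6, 0.0 → max 1.7
A3 regrets: 2.0, 0.1, 0.0, 0.0, 1.0 → max 2.0
A4 regrets: 0.2, 0.9, 1.6, 1.5, 1.2 → max 1.6
A5 regrets: 1.4, 0.2, 0.2, 0.2, 0.6 → max 1.4
Smallest max regret = 0.5 → A1.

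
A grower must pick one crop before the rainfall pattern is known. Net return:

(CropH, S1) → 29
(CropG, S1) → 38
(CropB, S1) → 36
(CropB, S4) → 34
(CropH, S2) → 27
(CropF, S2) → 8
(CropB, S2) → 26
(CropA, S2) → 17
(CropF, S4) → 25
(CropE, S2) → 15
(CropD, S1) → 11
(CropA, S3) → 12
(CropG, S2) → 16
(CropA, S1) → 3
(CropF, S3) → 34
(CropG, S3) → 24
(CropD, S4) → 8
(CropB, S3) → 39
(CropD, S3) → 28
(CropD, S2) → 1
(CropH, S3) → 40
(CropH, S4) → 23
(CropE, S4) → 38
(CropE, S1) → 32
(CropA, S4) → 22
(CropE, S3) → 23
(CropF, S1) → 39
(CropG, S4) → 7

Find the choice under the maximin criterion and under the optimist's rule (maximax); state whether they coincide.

maximin → CropB; maximax → CropH (disagree)

Row minima: CropD=1, CropH=23, CropB=26, CropF=8, CropE=15, CropA=3, CropG=7
Best worst-case = 26 → CropB.
Row maxima: CropD=28, CropH=40, CropB=39, CropF=39, CropE=38, CropA=22, CropG=38
Best best-case = 40 → CropH.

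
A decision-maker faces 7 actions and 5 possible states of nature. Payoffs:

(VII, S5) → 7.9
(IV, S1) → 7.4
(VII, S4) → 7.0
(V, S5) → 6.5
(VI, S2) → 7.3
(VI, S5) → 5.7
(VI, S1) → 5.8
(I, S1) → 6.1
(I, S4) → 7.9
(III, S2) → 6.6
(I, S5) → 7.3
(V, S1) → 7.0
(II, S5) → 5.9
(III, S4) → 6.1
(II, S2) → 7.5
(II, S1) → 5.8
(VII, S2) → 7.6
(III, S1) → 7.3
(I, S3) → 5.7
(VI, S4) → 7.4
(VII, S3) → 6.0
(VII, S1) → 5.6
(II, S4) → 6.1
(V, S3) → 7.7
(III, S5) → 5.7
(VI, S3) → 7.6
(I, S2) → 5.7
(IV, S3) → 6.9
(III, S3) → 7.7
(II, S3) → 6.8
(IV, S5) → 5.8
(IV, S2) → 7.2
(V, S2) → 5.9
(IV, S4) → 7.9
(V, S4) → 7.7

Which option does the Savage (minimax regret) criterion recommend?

Column bests: S1=7.4, S2=7.6, S3=7.7, S4=7.9, S5=7.9.
I regrets: 1.3, 1.9, 2.0, 0.0, 0.6 → max 2.0
II regrets: 1.6, 0.1, 0.9, 1.8, 2.0 → max 2.0
III regrets: 0.1, 1.0, 0.0, 1.8, 2.2 → max 2.2
IV regrets: 0.0, 0.4, 0.8, 0.0, 2.1 → max 2.1
V regrets: 0.4, 1.7, 0.0, 0.2, 1.4 → max 1.7
VI regrets: 1.6, 0.3, 0.1, 0.5, 2.2 → max 2.2
VII regrets: 1.8, 0.0, 1.7, 0.9, 0.0 → max 1.8
Smallest max regret = 1.7 → V.

V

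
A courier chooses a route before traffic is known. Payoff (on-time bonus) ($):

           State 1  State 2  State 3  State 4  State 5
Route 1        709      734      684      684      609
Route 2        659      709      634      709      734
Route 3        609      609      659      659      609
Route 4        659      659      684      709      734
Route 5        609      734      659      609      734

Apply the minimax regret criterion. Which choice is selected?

Column bests: State 1=709, State 2=734, State 3=684, State 4=709, State 5=734.
Route 1 regrets: 0, 0, 0, 25, 125 → max 125
Route 2 regrets: 50, 25, 50, 0, 0 → max 50
Route 3 regrets: 100, 125, 25, 50, 125 → max 125
Route 4 regrets: 50, 75, 0, 0, 0 → max 75
Route 5 regrets: 100, 0, 25, 100, 0 → max 100
Smallest max regret = 50 → Route 2.

Route 2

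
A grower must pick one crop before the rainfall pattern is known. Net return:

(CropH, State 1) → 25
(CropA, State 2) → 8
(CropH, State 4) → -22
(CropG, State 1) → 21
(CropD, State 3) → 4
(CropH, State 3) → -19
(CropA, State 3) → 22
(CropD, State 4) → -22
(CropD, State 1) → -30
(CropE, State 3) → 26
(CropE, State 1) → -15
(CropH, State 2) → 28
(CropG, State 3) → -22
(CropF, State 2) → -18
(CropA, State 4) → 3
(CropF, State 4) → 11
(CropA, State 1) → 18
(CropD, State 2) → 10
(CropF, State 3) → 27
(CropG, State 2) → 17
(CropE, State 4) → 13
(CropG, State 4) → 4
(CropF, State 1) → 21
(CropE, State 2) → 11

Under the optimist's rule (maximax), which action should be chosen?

Row maxima: CropH=28, CropA=22, CropD=10, CropG=21, CropF=27, CropE=26
Best best-case = 28 → CropH.

CropH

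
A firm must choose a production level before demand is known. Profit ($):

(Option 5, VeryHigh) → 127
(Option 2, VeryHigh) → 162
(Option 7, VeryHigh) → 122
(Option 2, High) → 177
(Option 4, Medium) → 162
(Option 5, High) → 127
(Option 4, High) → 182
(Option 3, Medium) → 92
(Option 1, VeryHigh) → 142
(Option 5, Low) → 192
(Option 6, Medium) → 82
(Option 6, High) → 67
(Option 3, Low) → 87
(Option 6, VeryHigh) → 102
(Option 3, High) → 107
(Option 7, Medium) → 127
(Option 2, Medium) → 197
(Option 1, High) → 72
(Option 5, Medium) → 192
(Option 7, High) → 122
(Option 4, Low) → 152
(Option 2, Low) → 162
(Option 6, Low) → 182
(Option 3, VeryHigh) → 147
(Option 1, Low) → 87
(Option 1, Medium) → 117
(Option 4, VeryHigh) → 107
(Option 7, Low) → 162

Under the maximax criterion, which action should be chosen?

Row maxima: Option 1=142, Option 2=197, Option 3=147, Option 4=182, Option 5=192, Option 6=182, Option 7=162
Best best-case = 197 → Option 2.

Option 2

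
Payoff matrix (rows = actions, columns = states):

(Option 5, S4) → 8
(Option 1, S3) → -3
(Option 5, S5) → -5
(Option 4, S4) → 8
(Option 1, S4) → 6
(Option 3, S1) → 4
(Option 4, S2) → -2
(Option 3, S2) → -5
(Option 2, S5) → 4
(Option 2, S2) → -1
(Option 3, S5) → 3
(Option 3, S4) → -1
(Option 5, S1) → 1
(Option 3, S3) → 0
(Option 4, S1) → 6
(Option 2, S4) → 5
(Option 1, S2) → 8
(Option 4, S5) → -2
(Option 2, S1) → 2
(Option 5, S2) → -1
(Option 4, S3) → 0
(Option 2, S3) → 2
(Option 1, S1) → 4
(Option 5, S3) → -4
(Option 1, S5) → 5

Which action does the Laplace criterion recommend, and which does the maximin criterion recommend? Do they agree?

laplace → Option 1; maximin → Option 2 (disagree)

Row averages: Option 1=4, Option 2=2.4, Option 3=0.2, Option 4=2, Option 5=-0.2
Highest average = 4 → Option 1.
Row minima: Option 1=-3, Option 2=-1, Option 3=-5, Option 4=-2, Option 5=-5
Best worst-case = -1 → Option 2.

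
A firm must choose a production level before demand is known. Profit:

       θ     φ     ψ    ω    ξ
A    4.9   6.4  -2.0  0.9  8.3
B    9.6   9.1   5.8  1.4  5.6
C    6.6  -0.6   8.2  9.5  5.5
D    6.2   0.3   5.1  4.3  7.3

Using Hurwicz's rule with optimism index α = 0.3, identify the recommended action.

A: 0.3·8.3 + 0.7·(-2.0) = 1.09
B: 0.3·9.6 + 0.7·1.4 = 3.86
C: 0.3·9.5 + 0.7·(-0.6) = 2.43
D: 0.3·7.3 + 0.7·0.3 = 2.4
Highest Hurwicz score = 3.86 → B.

B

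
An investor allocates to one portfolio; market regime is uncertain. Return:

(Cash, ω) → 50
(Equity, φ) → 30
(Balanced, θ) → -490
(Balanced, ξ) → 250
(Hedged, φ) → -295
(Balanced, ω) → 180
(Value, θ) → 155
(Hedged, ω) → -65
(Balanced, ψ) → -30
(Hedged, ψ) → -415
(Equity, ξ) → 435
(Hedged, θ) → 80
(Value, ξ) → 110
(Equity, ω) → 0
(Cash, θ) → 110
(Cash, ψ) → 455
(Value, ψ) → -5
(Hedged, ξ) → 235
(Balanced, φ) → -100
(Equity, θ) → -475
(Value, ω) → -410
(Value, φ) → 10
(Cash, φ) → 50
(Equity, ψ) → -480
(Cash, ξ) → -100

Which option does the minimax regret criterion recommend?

Column bests: θ=155, φ=50, ψ=455, ω=180, ξ=435.
Hedged regrets: 75, 345, 870, 245, 200 → max 870
Value regrets: 0, 40, 460, 590, 325 → max 590
Balanced regrets: 645, 150, 485, 0, 185 → max 645
Equity regrets: 630, 20, 935, 180, 0 → max 935
Cash regrets: 45, 0, 0, 130, 535 → max 535
Smallest max regret = 535 → Cash.

Cash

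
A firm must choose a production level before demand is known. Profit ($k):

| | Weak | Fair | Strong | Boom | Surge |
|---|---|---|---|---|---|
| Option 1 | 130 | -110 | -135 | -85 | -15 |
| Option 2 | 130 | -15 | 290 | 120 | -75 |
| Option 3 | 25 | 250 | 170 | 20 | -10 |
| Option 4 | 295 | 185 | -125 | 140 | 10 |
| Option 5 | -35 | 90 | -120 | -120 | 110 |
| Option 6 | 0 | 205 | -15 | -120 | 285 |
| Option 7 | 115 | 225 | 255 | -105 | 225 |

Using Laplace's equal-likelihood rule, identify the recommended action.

Option 7

Row averages: Option 1=-43, Option 2=90, Option 3=91, Option 4=101, Option 5=-15, Option 6=71, Option 7=143
Highest average = 143 → Option 7.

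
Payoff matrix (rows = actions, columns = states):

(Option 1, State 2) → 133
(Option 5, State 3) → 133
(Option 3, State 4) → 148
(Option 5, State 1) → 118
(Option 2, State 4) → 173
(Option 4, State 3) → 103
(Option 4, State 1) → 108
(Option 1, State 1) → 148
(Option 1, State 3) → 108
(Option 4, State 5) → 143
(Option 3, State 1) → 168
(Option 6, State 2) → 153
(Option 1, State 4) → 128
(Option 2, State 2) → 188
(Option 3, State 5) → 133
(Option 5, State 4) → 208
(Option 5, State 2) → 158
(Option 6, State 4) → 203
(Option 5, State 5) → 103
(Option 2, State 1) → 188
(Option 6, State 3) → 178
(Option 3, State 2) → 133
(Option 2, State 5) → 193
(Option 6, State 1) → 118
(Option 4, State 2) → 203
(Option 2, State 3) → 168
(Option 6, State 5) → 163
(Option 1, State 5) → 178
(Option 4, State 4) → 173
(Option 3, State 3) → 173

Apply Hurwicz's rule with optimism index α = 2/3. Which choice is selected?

Option 2

Option 1: 2/3·178 + 1/3·108 = 464/3
Option 2: 2/3·193 + 1/3·168 = 554/3
Option 3: 2/3·173 + 1/3·133 = 479/3
Option 4: 2/3·203 + 1/3·103 = 509/3
Option 5: 2/3·208 + 1/3·103 = 173
Option 6: 2/3·203 + 1/3·118 = 524/3
Highest Hurwicz score = 554/3 → Option 2.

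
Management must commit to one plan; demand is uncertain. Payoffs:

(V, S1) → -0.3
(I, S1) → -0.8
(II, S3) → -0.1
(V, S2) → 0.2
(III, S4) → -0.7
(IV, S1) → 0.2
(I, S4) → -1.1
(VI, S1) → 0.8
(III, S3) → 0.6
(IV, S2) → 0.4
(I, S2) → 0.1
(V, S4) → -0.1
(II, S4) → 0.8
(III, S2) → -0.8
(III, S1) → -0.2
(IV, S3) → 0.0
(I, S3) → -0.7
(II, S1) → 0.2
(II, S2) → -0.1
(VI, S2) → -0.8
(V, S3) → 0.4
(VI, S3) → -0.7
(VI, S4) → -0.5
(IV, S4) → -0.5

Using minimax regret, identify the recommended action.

Column bests: S1=0.8, S2=0.4, S3=0.6, S4=0.8.
I regrets: 1.6, 0.3, 1.3, 1.9 → max 1.9
II regrets: 0.6, 0.5, 0.7, 0.0 → max 0.7
III regrets: 1.0, 1.2, 0.0, 1.5 → max 1.5
IV regrets: 0.6, 0.0, 0.6, 1.3 → max 1.3
V regrets: 1.1, 0.2, 0.2, 0.9 → max 1.1
VI regrets: 0.0, 1.2, 1.3, 1.3 → max 1.3
Smallest max regret = 0.7 → II.

II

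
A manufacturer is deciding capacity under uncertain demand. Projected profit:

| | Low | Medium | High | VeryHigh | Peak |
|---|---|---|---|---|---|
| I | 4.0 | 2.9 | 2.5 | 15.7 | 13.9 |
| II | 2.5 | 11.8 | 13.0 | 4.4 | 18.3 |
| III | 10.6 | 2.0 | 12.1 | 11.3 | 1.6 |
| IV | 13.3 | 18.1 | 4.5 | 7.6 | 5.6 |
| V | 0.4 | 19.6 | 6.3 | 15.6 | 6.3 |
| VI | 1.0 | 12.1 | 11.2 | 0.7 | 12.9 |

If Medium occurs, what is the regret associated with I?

16.7

Best payoff under Medium is 19.6.
Regret = 19.6 − 2.9 = 16.7.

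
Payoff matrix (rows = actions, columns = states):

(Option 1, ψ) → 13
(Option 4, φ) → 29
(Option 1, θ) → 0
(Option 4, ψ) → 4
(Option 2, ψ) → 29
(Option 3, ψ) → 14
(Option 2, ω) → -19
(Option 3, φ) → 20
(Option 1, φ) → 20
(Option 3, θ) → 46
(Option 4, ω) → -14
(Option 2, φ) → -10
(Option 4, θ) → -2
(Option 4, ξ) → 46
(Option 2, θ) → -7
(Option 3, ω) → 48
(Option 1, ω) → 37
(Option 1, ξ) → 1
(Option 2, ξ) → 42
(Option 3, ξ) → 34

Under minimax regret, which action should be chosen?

Option 3

Column bests: θ=46, φ=29, ψ=29, ω=48, ξ=46.
Option 1 regrets: 46, 9, 16, 11, 45 → max 46
Option 2 regrets: 53, 39, 0, 67, 4 → max 67
Option 3 regrets: 0, 9, 15, 0, 12 → max 15
Option 4 regrets: 48, 0, 25, 62, 0 → max 62
Smallest max regret = 15 → Option 3.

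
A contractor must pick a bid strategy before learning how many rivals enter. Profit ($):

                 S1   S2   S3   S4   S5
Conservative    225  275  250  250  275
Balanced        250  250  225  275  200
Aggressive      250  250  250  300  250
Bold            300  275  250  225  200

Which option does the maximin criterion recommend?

Aggressive

Row minima: Conservative=225, Balanced=200, Aggressive=250, Bold=200
Best worst-case = 250 → Aggressive.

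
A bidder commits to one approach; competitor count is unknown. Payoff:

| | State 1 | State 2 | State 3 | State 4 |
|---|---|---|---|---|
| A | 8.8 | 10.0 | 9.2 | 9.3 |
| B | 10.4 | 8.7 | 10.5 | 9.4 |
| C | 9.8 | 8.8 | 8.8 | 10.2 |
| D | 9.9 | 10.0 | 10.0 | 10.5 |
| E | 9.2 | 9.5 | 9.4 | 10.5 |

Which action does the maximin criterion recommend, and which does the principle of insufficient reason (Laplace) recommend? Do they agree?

Row minima: A=8.8, B=8.7, C=8.8, D=9.9, E=9.2
Best worst-case = 9.9 → D.
Row averages: A=9.325, B=9.75, C=9.4, D=10.1, E=9.65
Highest average = 10.1 → D.

maximin → D; laplace → D (agree)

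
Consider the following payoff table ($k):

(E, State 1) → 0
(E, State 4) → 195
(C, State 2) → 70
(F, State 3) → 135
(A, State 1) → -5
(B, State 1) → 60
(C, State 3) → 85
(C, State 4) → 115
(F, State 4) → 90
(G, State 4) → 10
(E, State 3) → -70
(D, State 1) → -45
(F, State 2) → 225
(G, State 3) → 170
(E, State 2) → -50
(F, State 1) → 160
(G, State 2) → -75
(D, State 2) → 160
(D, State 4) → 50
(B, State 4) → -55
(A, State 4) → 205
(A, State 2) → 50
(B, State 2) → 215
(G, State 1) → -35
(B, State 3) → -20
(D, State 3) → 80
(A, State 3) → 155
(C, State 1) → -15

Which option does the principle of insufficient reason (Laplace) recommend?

Row averages: A=101.25, B=50, C=63.75, D=61.25, E=18.75, F=152.5, G=17.5
Highest average = 152.5 → F.

F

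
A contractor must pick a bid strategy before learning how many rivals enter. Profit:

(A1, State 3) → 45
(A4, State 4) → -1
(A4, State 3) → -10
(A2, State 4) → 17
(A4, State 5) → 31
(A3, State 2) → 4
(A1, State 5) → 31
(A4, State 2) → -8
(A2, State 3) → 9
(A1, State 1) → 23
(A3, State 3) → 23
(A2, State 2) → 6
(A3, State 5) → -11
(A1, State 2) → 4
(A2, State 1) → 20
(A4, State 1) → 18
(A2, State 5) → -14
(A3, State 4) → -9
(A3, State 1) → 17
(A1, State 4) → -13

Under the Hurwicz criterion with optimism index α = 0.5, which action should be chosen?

A1: 0.5·45 + 0.5·(-13) = 16
A2: 0.5·20 + 0.5·(-14) = 3
A3: 0.5·23 + 0.5·(-11) = 6
A4: 0.5·31 + 0.5·(-10) = 10.5
Highest Hurwicz score = 16 → A1.

A1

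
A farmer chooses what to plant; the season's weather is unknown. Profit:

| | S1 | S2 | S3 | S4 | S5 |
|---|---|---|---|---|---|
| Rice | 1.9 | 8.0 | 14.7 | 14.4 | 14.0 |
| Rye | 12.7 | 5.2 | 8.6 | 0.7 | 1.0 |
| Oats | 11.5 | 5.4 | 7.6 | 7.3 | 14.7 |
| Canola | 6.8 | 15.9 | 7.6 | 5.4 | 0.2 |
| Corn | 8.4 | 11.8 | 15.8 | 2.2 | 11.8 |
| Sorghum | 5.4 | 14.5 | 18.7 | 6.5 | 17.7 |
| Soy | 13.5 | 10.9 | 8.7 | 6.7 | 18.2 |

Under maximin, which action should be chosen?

Soy

Row minima: Rice=1.9, Rye=0.7, Oats=5.4, Canola=0.2, Corn=2.2, Sorghum=5.4, Soy=6.7
Best worst-case = 6.7 → Soy.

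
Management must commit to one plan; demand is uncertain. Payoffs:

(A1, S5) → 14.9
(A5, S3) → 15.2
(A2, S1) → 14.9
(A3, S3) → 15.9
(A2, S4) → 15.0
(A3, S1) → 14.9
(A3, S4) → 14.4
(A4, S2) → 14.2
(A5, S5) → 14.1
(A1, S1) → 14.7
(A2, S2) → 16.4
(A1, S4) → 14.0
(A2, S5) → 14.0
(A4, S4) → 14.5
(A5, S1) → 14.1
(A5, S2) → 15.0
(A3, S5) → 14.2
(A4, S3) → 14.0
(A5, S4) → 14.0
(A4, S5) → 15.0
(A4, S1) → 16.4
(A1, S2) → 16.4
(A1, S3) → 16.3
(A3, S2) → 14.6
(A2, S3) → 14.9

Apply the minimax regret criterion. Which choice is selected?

Column bests: S1=16.4, S2=16.4, S3=16.3, S4=15.0, S5=15.0.
A1 regrets: 1.7, 0.0, 0.0, 1.0, 0.1 → max 1.7
A2 regrets: 1.5, 0.0, 1.4, 0.0, 1.0 → max 1.5
A3 regrets: 1.5, 1.8, 0.4, 0.6, 0.8 → max 1.8
A4 regrets: 0.0, 2.2, 2.3, 0.5, 0.0 → max 2.3
A5 regrets: 2.3, 1.4, 1.1, 1.0, 0.9 → max 2.3
Smallest max regret = 1.5 → A2.

A2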